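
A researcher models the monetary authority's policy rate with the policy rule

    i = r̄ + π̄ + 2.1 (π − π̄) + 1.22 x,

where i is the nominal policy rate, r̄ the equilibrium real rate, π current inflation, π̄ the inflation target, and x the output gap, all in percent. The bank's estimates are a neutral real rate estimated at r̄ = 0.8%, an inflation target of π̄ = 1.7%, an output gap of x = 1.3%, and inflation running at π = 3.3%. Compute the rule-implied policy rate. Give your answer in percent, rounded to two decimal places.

7.45%

i = 0.8 + 1.7 + 2.1 × (3.3 − 1.7) + 1.22 × 1.3
   = 0.8 + 1.7 + 3.36 + 1.586 = 7.45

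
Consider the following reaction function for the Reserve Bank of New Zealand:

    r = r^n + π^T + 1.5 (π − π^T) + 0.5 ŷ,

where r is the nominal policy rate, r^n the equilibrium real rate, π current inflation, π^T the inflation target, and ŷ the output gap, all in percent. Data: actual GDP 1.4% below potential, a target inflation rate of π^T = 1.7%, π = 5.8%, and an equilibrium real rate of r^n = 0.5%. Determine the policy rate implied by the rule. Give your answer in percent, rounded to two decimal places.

7.65%

Output 1.4% below potential → ŷ = -1.4.
r = 0.5 + 1.7 + 1.5 × (5.8 − 1.7) + 0.5 × (-1.4)
   = 0.5 + 1.7 + 6.15 − 0.7 = 7.65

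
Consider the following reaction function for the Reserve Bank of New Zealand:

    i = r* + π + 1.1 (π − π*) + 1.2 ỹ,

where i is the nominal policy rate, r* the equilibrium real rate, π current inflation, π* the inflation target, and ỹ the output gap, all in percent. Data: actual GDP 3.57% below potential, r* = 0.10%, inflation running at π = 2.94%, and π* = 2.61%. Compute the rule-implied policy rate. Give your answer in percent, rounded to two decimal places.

Output 3.57% below potential → ỹ = -3.57.
i = 0.10 + 2.94 + 1.1 × (2.94 − 2.61) + 1.2 × (-3.57)
   = 0.10 + 2.94 + 0.363 − 4.284 = -0.88

-0.88%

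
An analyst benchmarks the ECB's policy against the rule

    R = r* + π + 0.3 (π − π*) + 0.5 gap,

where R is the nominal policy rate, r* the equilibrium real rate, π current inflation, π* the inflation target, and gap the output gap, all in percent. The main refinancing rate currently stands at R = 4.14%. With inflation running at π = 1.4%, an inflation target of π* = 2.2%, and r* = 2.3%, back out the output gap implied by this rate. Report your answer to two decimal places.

1.36%

0.5 gap = 4.14 − 2.3 − 1.4 − 0.3 × (1.4 − 2.2) = 0.68
gap = 0.68 / 0.5 = 1.36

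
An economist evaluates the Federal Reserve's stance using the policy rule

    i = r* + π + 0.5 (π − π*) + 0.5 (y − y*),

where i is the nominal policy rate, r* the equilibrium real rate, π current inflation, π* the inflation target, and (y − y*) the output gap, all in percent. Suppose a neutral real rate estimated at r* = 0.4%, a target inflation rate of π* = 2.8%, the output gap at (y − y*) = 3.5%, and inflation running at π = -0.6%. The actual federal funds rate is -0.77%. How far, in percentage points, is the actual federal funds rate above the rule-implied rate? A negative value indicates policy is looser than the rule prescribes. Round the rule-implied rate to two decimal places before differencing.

i = 0.4 + (-0.6) + 0.5 × (-0.6 − 2.8) + 0.5 × 3.5
   = 0.4 − 0.6 − 1.7 + 1.75 = -0.15
Deviation = -0.77 − (-0.15) = -0.62 pp.

-0.62 pp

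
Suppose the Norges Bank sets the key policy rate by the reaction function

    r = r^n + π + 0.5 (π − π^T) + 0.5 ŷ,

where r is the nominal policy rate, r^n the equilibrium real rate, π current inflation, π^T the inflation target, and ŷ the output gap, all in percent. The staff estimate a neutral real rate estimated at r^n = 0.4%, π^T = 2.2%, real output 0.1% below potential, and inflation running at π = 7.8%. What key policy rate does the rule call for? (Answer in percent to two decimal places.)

Output 0.1% below potential → ŷ = -0.1.
r = 0.4 + 7.8 + 0.5 × (7.8 − 2.2) + 0.5 × (-0.1)
   = 0.4 + 7.8 + 2.8 − 0.05 = 10.95

10.95%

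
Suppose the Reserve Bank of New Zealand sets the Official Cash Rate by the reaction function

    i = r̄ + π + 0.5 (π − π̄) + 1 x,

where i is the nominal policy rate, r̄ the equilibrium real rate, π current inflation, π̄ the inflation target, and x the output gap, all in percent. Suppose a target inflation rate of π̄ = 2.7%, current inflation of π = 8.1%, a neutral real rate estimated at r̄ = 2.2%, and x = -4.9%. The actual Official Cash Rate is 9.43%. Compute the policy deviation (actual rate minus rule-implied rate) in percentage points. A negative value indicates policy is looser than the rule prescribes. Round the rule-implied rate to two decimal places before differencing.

i = 2.2 + 8.1 + 0.5 × (8.1 − 2.7) + 1 × (-4.9)
   = 2.2 + 8.1 + 2.7 − 4.9 = 8.10
Deviation = 9.43 − 8.10 = 1.33 pp.

1.33 pp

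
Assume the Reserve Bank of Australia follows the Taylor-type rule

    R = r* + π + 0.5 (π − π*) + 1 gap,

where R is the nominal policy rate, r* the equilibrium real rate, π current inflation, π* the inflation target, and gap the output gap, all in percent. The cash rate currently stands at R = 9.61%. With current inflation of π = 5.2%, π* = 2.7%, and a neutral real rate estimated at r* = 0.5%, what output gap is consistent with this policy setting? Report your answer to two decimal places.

2.66%

1 gap = 9.61 − 0.5 − 5.2 − 0.5 × (5.2 − 2.7) = 2.66
gap = 2.66 / 1 = 2.66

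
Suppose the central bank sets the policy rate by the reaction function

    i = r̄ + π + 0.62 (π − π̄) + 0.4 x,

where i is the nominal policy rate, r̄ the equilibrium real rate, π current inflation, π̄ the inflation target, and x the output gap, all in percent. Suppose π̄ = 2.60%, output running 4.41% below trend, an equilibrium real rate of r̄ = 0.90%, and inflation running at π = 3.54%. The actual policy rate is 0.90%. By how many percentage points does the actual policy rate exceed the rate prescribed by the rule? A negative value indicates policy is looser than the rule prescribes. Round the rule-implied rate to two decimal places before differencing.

-2.36 pp

Output 4.41% below potential → x = -4.41.
i = 0.90 + 3.54 + 0.62 × (3.54 − 2.60) + 0.4 × (-4.41)
   = 0.90 + 3.54 + 0.5828 − 1.764 = 3.26
Deviation = 0.90 − 3.26 = -2.36 pp.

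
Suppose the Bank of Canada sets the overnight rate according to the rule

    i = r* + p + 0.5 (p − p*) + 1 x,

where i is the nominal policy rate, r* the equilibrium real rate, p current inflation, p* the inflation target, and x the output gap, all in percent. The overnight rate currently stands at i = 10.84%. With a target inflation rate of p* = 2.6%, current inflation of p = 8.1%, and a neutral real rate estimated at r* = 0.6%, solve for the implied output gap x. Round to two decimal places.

1 x = 10.84 − 0.6 − 8.1 − 0.5 × (8.1 − 2.6) = -0.61
x = -0.61 / 1 = -0.61

-0.61%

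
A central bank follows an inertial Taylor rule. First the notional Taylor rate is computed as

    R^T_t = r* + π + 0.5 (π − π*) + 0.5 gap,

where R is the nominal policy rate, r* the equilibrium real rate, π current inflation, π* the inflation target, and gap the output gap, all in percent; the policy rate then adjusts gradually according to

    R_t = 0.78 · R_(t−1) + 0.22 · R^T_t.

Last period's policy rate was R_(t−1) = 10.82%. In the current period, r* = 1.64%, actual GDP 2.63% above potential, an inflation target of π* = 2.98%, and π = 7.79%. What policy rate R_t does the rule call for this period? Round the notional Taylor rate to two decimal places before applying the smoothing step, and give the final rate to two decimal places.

Output 2.63% above potential → gap = 2.63.
R^T_t = 1.64 + 7.79 + 0.5 × (7.79 − 2.98) + 0.5 × 2.63
   = 1.64 + 7.79 + 2.405 + 1.315 = 13.15
R_t = 0.78 × 10.82 + 0.22 × 13.15 = 8.4396 + 2.893 = 11.33

11.33%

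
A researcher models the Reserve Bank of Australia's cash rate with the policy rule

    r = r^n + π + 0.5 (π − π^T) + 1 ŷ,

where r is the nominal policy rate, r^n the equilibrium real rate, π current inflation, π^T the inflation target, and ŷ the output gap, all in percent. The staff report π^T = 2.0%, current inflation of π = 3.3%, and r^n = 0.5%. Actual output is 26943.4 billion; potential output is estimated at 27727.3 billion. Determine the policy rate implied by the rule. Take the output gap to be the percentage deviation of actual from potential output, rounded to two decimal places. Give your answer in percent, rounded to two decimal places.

Output gap = 100 × (26943.4 − 27727.3) / 27727.3 = -2.83%.
r = 0.50 + 3.30 + 0.5 × (3.30 − 2.00) + 1 × (-2.83)
   = 0.50 + 3.3 + 0.65 − 2.83 = 1.62

1.62%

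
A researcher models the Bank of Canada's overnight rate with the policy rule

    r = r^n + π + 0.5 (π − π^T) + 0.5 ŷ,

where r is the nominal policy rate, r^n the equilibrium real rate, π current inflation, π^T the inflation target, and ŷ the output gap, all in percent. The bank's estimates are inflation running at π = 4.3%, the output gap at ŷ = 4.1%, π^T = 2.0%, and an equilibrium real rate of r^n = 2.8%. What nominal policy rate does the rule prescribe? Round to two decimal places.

r = 2.8 + 4.3 + 0.5 × (4.3 − 2.0) + 0.5 × 4.1
   = 2.8 + 4.3 + 1.15 + 2.05 = 10.30

10.30%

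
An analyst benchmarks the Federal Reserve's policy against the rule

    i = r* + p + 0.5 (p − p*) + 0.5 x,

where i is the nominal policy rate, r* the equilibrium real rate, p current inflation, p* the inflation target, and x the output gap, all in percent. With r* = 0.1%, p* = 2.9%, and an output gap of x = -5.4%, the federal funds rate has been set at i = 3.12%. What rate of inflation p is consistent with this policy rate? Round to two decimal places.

Collecting p: i = r* + (1 + 0.5) p − 0.5 p* + 0.5 x
1.5 p = 3.12 − 0.1 + 0.5 × 2.9 − 0.5 × (-5.4) = 7.17
p = 7.17 / 1.5 = 4.78

4.78%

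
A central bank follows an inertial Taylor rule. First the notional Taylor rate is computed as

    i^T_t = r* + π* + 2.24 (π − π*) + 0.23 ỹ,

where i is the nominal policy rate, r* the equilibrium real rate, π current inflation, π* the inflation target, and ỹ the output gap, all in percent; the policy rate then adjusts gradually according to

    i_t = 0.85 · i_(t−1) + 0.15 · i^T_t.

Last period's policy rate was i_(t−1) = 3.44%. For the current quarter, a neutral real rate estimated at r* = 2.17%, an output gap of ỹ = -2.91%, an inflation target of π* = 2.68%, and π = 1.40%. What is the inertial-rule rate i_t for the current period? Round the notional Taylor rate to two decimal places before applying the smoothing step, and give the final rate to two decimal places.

3.12%

i^T_t = 2.17 + 2.68 + 2.24 × (1.40 − 2.68) + 0.23 × (-2.91)
   = 2.17 + 2.68 − 2.8672 − 0.6693 = 1.31
i_t = 0.85 × 3.44 + 0.15 × 1.31 = 2.924 + 0.1965 = 3.12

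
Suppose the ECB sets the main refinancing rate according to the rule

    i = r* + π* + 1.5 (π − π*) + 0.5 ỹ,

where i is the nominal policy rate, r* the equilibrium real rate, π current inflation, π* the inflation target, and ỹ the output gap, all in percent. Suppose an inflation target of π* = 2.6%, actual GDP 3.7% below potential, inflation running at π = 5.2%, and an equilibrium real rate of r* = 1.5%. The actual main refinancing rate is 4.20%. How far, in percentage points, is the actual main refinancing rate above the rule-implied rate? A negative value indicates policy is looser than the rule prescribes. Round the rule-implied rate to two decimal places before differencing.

-1.95 pp

Output 3.7% below potential → ỹ = -3.7.
i = 1.5 + 2.6 + 1.5 × (5.2 − 2.6) + 0.5 × (-3.7)
   = 1.5 + 2.6 + 3.9 − 1.85 = 6.15
Deviation = 4.20 − 6.15 = -1.95 pp.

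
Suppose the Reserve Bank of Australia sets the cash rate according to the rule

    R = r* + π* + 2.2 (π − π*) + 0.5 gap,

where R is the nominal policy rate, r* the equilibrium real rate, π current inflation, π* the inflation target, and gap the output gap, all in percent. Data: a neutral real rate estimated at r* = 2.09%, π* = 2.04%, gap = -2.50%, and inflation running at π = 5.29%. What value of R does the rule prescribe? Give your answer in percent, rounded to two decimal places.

R = 2.09 + 2.04 + 2.2 × (5.29 − 2.04) + 0.5 × (-2.50)
   = 2.09 + 2.04 + 7.15 − 1.25 = 10.03

10.03%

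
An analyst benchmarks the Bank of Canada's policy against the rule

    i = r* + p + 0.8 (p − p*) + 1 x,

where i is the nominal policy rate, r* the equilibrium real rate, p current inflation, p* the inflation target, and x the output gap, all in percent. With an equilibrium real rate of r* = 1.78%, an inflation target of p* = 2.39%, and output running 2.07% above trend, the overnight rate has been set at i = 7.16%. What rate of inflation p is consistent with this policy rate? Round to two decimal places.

2.90%

Output 2.07% above potential → x = 2.07.
Collecting p: i = r* + (1 + 0.8) p − 0.8 p* + 1 x
1.8 p = 7.16 − 1.78 + 0.8 × 2.39 − 1 × 2.07 = 5.222
p = 5.222 / 1.8 = 2.90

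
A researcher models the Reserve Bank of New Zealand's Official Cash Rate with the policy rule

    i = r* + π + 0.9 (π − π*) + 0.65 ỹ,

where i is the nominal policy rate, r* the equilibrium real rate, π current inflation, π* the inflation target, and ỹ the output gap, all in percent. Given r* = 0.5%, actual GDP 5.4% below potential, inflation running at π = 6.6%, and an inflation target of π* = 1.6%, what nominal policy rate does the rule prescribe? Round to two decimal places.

Output 5.4% below potential → ỹ = -5.4.
i = 0.5 + 6.6 + 0.9 × (6.6 − 1.6) + 0.65 × (-5.4)
   = 0.5 + 6.6 + 4.5 − 3.51 = 8.09

8.09%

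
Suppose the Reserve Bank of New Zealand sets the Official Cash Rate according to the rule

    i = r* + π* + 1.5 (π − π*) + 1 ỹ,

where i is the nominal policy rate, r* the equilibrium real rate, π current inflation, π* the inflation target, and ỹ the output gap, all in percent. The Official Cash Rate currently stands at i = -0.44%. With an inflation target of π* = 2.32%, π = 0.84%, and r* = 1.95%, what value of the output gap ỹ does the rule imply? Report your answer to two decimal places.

1 ỹ = -0.44 − 1.95 − 2.32 − 1.5 × (0.84 − 2.32) = -2.49
ỹ = -2.49 / 1 = -2.49

-2.49%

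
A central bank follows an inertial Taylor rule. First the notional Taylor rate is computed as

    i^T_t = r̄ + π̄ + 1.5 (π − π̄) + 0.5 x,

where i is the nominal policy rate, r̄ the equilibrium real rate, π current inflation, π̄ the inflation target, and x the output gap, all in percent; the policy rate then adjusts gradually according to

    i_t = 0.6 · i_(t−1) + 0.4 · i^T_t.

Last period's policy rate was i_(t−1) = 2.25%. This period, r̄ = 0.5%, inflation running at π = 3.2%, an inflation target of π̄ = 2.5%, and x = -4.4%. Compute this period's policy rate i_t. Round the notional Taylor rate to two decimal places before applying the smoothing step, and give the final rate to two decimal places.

2.09%

i^T_t = 0.5 + 2.5 + 1.5 × (3.2 − 2.5) + 0.5 × (-4.4)
   = 0.5 + 2.5 + 1.05 − 2.2 = 1.85
i_t = 0.6 × 2.25 + 0.4 × 1.85 = 1.35 + 0.74 = 2.09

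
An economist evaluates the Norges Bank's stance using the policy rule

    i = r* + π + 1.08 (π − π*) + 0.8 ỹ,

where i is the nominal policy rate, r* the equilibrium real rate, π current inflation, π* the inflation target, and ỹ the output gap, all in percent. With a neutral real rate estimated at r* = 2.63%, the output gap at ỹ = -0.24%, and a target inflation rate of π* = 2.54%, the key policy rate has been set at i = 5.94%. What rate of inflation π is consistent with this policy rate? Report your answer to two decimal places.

Collecting π: i = r* + (1 + 1.08) π − 1.08 π* + 0.8 ỹ
2.08 π = 5.94 − 2.63 + 1.08 × 2.54 − 0.8 × (-0.24) = 6.2452
π = 6.2452 / 2.08 = 3.00

3.00%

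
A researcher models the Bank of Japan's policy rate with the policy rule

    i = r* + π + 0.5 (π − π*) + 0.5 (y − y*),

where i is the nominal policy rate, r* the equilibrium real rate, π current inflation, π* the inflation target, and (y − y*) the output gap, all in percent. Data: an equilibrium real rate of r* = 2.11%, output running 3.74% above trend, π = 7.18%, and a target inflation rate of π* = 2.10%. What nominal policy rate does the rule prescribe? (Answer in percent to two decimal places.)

Output 3.74% above potential → (y − y*) = 3.74.
i = 2.11 + 7.18 + 0.5 × (7.18 − 2.10) + 0.5 × 3.74
   = 2.11 + 7.18 + 2.54 + 1.87 = 13.70

13.70%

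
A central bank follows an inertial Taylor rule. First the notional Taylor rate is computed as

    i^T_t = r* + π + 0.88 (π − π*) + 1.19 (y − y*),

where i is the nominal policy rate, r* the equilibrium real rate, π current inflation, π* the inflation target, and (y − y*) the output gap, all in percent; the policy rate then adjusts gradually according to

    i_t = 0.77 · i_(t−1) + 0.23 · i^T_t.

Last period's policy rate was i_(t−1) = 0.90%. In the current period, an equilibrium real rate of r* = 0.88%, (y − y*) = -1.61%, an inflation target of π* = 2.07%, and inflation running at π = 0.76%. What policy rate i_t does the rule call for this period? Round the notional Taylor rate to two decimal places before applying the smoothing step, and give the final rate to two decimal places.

i^T_t = 0.88 + 0.76 + 0.88 × (0.76 − 2.07) + 1.19 × (-1.61)
   = 0.88 + 0.76 − 1.1528 − 1.9159 = -1.43
i_t = 0.77 × 0.90 + 0.23 × (-1.43) = 0.693 − 0.3289 = 0.36

0.36%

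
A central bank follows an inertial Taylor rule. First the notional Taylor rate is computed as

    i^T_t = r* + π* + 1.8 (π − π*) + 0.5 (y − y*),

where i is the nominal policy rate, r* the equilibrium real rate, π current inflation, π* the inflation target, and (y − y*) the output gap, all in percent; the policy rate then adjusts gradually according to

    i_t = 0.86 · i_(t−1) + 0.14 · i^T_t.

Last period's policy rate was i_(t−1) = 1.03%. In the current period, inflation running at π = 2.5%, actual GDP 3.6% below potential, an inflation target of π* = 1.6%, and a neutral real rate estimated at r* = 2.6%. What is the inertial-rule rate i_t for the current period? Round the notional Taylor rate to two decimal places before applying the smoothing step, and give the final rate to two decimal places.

Output 3.6% below potential → (y − y*) = -3.6.
i^T_t = 2.6 + 1.6 + 1.8 × (2.5 − 1.6) + 0.5 × (-3.6)
   = 2.6 + 1.6 + 1.62 − 1.8 = 4.02
i_t = 0.86 × 1.03 + 0.14 × 4.02 = 0.8858 + 0.5628 = 1.45

1.45%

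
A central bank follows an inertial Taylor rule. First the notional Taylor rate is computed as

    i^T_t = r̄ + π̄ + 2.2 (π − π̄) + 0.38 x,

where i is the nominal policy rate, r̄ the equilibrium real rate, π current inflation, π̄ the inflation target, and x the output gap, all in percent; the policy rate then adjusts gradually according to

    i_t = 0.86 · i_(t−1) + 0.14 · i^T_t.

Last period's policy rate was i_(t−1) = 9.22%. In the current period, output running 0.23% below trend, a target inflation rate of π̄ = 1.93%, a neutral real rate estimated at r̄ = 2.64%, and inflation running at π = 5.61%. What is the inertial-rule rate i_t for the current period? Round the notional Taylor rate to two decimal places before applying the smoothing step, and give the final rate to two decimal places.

Output 0.23% below potential → x = -0.23.
i^T_t = 2.64 + 1.93 + 2.2 × (5.61 − 1.93) + 0.38 × (-0.23)
   = 2.64 + 1.93 + 8.096 − 0.0874 = 12.58
i_t = 0.86 × 9.22 + 0.14 × 12.58 = 7.9292 + 1.7612 = 9.69

9.69%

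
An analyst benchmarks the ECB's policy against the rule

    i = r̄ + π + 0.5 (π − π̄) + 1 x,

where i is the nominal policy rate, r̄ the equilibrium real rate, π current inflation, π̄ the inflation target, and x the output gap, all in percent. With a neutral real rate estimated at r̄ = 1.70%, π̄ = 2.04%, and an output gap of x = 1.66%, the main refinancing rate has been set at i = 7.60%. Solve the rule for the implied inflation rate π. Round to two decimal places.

3.51%

Collecting π: i = r̄ + (1 + 0.5) π − 0.5 π̄ + 1 x
1.5 π = 7.60 − 1.70 + 0.5 × 2.04 − 1 × 1.66 = 5.26
π = 5.26 / 1.5 = 3.51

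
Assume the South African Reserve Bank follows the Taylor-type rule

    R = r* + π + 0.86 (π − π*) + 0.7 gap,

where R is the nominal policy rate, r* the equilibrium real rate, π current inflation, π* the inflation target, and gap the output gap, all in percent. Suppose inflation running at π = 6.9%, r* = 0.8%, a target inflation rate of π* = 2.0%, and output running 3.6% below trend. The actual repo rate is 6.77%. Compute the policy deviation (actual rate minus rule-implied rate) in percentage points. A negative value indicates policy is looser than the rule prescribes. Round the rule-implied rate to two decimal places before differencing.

-2.62 pp

Output 3.6% below potential → gap = -3.6.
R = 0.8 + 6.9 + 0.86 × (6.9 − 2.0) + 0.7 × (-3.6)
   = 0.8 + 6.9 + 4.214 − 2.52 = 9.39
Deviation = 6.77 − 9.39 = -2.62 pp.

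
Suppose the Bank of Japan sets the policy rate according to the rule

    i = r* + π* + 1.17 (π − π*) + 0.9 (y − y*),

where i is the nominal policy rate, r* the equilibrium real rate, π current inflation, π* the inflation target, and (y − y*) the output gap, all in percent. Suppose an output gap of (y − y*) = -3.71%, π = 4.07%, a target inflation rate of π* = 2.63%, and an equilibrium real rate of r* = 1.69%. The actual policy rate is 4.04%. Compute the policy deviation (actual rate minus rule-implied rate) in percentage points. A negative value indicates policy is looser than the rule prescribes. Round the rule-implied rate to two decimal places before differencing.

i = 1.69 + 2.63 + 1.17 × (4.07 − 2.63) + 0.9 × (-3.71)
   = 1.69 + 2.63 + 1.6848 − 3.339 = 2.67
Deviation = 4.04 − 2.67 = 1.37 pp.

1.37 pp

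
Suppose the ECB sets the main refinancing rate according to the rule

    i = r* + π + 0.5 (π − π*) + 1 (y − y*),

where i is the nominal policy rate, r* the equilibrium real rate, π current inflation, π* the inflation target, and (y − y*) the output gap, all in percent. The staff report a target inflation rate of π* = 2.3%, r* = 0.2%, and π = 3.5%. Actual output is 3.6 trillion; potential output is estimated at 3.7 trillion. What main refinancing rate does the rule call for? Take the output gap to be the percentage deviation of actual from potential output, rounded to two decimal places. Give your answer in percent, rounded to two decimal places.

Output gap = 100 × (3.6 − 3.7) / 3.7 = -2.70%.
i = 0.20 + 3.50 + 0.5 × (3.50 − 2.30) + 1 × (-2.70)
   = 0.20 + 3.5 + 0.6 − 2.7 = 1.60

1.60%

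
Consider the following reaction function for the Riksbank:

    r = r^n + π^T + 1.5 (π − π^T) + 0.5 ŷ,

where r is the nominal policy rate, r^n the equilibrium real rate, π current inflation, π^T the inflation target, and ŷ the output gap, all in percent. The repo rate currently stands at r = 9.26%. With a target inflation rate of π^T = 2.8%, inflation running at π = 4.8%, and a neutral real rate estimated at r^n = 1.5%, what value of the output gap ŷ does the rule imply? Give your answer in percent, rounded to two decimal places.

3.92%

0.5 ŷ = 9.26 − 1.5 − 2.8 − 1.5 × (4.8 − 2.8) = 1.96
ŷ = 1.96 / 0.5 = 3.92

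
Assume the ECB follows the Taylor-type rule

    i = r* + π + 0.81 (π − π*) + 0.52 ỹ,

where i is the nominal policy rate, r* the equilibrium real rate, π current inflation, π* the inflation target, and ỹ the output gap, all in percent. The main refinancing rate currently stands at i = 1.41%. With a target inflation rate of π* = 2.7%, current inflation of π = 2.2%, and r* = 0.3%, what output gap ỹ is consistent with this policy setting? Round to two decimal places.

0.52 ỹ = 1.41 − 0.3 − 2.2 − 0.81 × (2.2 − 2.7) = -0.685
ỹ = -0.685 / 0.52 = -1.32

-1.32%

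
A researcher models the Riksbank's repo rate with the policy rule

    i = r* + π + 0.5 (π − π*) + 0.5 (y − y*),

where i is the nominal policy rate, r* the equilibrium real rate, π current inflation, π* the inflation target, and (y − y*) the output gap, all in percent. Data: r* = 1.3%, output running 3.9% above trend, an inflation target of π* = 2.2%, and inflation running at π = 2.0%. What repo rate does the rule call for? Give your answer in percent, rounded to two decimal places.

Output 3.9% above potential → (y − y*) = 3.9.
i = 1.3 + 2.0 + 0.5 × (2.0 − 2.2) + 0.5 × 3.9
   = 1.3 + 2 − 0.1 + 1.95 = 5.15

5.15%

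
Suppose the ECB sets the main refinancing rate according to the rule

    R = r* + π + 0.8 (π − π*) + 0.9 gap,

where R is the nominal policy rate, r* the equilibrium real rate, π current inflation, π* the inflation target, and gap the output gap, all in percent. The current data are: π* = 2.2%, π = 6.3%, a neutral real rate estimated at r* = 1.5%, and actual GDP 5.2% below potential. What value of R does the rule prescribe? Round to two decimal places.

6.40%

Output 5.2% below potential → gap = -5.2.
R = 1.5 + 6.3 + 0.8 × (6.3 − 2.2) + 0.9 × (-5.2)
   = 1.5 + 6.3 + 3.28 − 4.68 = 6.40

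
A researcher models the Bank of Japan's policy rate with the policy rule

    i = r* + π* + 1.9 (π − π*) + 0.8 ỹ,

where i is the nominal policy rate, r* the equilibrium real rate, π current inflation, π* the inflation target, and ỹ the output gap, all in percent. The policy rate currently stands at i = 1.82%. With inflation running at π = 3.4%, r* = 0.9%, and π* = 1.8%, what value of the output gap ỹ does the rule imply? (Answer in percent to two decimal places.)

-4.90%

0.8 ỹ = 1.82 − 0.9 − 1.8 − 1.9 × (3.4 − 1.8) = -3.92
ỹ = -3.92 / 0.8 = -4.90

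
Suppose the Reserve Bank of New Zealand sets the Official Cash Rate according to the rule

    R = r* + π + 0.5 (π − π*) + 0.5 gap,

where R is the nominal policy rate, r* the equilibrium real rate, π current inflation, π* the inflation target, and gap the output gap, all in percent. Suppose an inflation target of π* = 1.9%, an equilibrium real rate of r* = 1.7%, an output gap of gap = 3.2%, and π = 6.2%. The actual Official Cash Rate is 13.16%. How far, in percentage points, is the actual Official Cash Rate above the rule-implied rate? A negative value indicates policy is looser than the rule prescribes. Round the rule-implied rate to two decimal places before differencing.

1.51 pp

R = 1.7 + 6.2 + 0.5 × (6.2 − 1.9) + 0.5 × 3.2
   = 1.7 + 6.2 + 2.15 + 1.6 = 11.65
Deviation = 13.16 − 11.65 = 1.51 pp.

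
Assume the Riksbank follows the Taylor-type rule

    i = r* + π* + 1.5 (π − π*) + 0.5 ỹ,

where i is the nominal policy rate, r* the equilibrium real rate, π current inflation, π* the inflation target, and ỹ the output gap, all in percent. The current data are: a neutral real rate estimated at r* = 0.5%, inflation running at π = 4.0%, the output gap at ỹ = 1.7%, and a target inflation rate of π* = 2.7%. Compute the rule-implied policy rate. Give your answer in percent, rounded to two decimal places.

6.00%

i = 0.5 + 2.7 + 1.5 × (4.0 − 2.7) + 0.5 × 1.7
   = 0.5 + 2.7 + 1.95 + 0.85 = 6.00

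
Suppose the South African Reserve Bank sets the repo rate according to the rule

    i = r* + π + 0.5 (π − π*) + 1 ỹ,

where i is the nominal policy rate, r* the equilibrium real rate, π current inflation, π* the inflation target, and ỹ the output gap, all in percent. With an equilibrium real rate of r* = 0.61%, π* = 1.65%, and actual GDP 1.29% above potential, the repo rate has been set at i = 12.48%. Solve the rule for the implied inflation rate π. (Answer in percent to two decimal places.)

7.60%

Output 1.29% above potential → ỹ = 1.29.
Collecting π: i = r* + (1 + 0.5) π − 0.5 π* + 1 ỹ
1.5 π = 12.48 − 0.61 + 0.5 × 1.65 − 1 × 1.29 = 11.405
π = 11.405 / 1.5 = 7.60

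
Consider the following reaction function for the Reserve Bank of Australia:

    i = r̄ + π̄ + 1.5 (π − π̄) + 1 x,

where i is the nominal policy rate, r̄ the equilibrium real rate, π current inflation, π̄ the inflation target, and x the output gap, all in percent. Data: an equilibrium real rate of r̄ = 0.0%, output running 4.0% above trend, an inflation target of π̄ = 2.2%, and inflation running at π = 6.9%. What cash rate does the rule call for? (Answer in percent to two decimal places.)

13.25%

Output 4.0% above potential → x = 4.0.
i = 0.0 + 2.2 + 1.5 × (6.9 − 2.2) + 1 × 4.0
   = 0.0 + 2.2 + 7.05 + 4 = 13.25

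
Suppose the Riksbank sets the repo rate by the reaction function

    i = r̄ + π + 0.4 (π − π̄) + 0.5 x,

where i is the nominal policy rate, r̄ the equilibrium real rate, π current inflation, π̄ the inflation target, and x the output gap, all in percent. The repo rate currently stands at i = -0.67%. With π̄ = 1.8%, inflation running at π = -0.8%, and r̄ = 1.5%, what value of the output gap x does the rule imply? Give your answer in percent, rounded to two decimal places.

0.5 x = -0.67 − 1.5 − (-0.8) − 0.4 × ((-0.8) − 1.8) = -0.33
x = -0.33 / 0.5 = -0.66

-0.66%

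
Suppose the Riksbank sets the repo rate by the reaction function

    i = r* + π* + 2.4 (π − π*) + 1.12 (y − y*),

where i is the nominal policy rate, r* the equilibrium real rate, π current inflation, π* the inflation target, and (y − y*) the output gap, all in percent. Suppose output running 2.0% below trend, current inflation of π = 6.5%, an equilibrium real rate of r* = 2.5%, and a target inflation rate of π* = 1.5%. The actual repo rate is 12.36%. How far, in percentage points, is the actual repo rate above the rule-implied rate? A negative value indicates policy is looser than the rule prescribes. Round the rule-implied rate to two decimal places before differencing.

Output 2.0% below potential → (y − y*) = -2.0.
i = 2.5 + 1.5 + 2.4 × (6.5 − 1.5) + 1.12 × (-2.0)
   = 2.5 + 1.5 + 12 − 2.24 = 13.76
Deviation = 12.36 − 13.76 = -1.40 pp.

-1.40 pp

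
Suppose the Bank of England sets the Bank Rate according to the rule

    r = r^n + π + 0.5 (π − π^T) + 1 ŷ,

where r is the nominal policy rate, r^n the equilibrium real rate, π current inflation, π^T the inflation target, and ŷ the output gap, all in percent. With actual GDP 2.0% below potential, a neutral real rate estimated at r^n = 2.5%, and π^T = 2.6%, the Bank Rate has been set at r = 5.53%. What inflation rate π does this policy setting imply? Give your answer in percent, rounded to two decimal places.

Output 2.0% below potential → ŷ = -2.0.
Collecting π: r = r^n + (1 + 0.5) π − 0.5 π^T + 1 ŷ
1.5 π = 5.53 − 2.5 + 0.5 × 2.6 − 1 × (-2.0) = 6.33
π = 6.33 / 1.5 = 4.22

4.22%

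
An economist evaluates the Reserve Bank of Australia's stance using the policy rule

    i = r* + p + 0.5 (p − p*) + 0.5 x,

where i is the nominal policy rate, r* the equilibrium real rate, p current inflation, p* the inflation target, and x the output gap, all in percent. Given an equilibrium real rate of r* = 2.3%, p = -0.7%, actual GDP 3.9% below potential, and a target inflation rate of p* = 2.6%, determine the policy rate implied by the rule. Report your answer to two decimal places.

-2.00%

Output 3.9% below potential → x = -3.9.
i = 2.3 + (-0.7) + 0.5 × (-0.7 − 2.6) + 0.5 × (-3.9)
   = 2.3 − 0.7 − 1.65 − 1.95 = -2.00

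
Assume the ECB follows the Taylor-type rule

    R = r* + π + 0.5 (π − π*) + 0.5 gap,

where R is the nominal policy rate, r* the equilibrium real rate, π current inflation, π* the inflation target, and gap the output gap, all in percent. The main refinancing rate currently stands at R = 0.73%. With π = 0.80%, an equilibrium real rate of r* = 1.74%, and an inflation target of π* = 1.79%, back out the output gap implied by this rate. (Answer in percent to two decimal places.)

0.5 gap = 0.73 − 1.74 − 0.80 − 0.5 × (0.80 − 1.79) = -1.315
gap = -1.315 / 0.5 = -2.63

-2.63%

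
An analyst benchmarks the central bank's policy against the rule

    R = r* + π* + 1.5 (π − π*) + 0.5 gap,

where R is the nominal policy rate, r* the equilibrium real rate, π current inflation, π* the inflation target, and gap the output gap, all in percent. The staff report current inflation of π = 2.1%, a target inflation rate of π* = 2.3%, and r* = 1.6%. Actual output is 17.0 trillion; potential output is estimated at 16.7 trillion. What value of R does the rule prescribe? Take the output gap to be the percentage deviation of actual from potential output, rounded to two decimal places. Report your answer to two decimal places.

4.50%

Output gap = 100 × (17.0 − 16.7) / 16.7 = 1.80%.
R = 1.60 + 2.30 + 1.5 × (2.10 − 2.30) + 0.5 × 1.80
   = 1.60 + 2.3 − 0.3 + 0.9 = 4.50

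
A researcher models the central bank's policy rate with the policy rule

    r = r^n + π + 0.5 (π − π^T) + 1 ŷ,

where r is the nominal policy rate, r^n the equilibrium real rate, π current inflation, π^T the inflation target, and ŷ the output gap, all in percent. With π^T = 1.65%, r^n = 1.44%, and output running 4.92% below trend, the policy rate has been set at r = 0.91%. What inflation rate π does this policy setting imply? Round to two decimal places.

Output 4.92% below potential → ŷ = -4.92.
Collecting π: r = r^n + (1 + 0.5) π − 0.5 π^T + 1 ŷ
1.5 π = 0.91 − 1.44 + 0.5 × 1.65 − 1 × (-4.92) = 5.215
π = 5.215 / 1.5 = 3.48

3.48%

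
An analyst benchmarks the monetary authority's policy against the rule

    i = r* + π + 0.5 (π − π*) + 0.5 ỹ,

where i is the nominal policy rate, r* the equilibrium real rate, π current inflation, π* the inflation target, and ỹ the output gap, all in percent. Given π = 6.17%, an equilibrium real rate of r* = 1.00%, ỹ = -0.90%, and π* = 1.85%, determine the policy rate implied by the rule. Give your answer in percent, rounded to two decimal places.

i = 1.00 + 6.17 + 0.5 × (6.17 − 1.85) + 0.5 × (-0.90)
   = 1.00 + 6.17 + 2.16 − 0.45 = 8.88

8.88%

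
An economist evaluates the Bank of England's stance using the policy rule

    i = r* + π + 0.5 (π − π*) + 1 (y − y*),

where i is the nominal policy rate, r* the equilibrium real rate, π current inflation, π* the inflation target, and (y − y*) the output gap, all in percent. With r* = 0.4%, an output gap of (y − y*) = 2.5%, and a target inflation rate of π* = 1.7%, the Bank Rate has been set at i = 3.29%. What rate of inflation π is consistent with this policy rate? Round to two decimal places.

Collecting π: i = r* + (1 + 0.5) π − 0.5 π* + 1 (y − y*)
1.5 π = 3.29 − 0.4 + 0.5 × 1.7 − 1 × 2.5 = 1.24
π = 1.24 / 1.5 = 0.83

0.83%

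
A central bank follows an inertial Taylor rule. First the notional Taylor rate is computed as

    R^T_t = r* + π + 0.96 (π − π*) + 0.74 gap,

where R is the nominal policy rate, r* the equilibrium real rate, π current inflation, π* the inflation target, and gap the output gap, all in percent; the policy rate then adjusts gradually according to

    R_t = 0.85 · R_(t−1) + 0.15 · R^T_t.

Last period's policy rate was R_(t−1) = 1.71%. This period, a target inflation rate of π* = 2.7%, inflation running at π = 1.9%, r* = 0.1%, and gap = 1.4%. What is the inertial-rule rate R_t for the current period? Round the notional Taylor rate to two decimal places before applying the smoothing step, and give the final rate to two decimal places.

R^T_t = 0.1 + 1.9 + 0.96 × (1.9 − 2.7) + 0.74 × 1.4
   = 0.1 + 1.9 − 0.768 + 1.036 = 2.27
R_t = 0.85 × 1.71 + 0.15 × 2.27 = 1.4535 + 0.3405 = 1.79

1.79%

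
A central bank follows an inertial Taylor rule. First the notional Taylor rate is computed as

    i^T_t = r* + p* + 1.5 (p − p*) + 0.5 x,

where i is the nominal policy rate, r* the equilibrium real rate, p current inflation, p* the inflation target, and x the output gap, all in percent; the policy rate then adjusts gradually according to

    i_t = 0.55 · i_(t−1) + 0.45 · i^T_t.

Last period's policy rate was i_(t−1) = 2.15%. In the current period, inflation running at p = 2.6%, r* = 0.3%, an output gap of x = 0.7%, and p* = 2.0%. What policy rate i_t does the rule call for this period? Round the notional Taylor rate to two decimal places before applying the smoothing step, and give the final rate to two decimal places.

i^T_t = 0.3 + 2.0 + 1.5 × (2.6 − 2.0) + 0.5 × 0.7
   = 0.3 + 2 + 0.9 + 0.35 = 3.55
i_t = 0.55 × 2.15 + 0.45 × 3.55 = 1.1825 + 1.5975 = 2.78

2.78%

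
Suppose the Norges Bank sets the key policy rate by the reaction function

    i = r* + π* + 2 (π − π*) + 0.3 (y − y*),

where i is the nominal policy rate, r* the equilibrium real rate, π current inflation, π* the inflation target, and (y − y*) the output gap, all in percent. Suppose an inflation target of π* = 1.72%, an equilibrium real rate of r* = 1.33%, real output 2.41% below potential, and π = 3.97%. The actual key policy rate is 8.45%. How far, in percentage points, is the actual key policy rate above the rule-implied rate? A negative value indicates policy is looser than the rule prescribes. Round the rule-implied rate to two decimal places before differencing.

1.62 pp

Output 2.41% below potential → (y − y*) = -2.41.
i = 1.33 + 1.72 + 2 × (3.97 − 1.72) + 0.3 × (-2.41)
   = 1.33 + 1.72 + 4.5 − 0.723 = 6.83
Deviation = 8.45 − 6.83 = 1.62 pp.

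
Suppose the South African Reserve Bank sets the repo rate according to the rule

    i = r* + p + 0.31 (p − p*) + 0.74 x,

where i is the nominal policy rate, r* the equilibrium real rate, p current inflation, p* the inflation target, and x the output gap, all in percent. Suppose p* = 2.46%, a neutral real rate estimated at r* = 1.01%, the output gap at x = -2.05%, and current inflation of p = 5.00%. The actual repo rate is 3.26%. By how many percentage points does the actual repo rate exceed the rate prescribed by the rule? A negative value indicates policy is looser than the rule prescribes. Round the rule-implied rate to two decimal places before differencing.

i = 1.01 + 5.00 + 0.31 × (5.00 − 2.46) + 0.74 × (-2.05)
   = 1.01 + 5 + 0.7874 − 1.517 = 5.28
Deviation = 3.26 − 5.28 = -2.02 pp.

-2.02 pp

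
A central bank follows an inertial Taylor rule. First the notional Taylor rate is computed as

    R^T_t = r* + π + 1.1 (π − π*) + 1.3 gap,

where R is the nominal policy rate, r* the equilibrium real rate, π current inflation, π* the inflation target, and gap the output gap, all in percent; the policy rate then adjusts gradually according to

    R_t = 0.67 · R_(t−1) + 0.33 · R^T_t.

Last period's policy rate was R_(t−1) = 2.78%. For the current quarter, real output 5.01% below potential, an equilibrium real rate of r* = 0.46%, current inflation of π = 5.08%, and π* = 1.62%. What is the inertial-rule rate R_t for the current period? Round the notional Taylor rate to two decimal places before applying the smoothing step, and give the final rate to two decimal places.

2.80%

Output 5.01% below potential → gap = -5.01.
R^T_t = 0.46 + 5.08 + 1.1 × (5.08 − 1.62) + 1.3 × (-5.01)
   = 0.46 + 5.08 + 3.806 − 6.513 = 2.83
R_t = 0.67 × 2.78 + 0.33 × 2.83 = 1.8626 + 0.9339 = 2.80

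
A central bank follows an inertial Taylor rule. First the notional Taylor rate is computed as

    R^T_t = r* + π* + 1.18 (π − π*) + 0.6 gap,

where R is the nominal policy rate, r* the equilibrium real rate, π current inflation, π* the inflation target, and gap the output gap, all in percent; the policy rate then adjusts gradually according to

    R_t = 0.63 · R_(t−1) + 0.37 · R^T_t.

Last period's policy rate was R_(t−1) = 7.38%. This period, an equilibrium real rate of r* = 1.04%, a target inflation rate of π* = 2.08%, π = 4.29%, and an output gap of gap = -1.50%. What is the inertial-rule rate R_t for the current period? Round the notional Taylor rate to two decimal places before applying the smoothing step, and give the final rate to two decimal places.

6.44%

R^T_t = 1.04 + 2.08 + 1.18 × (4.29 − 2.08) + 0.6 × (-1.50)
   = 1.04 + 2.08 + 2.6078 − 0.9 = 4.83
R_t = 0.63 × 7.38 + 0.37 × 4.83 = 4.6494 + 1.7871 = 6.44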